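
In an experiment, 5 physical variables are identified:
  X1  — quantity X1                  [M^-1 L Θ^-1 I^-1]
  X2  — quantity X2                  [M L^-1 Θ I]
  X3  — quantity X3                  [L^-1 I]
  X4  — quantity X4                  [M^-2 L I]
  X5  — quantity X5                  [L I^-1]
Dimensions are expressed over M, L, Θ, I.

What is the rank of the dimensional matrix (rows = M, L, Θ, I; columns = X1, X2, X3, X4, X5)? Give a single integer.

Write exponents as rows M,L,Θ,I / cols X1,X2,X3,X4,X5:
  M: [-1  1  0 -2  0]
  L: [ 1 -1 -1  1  1]
  Θ: [-1  1  0  0  0]
  I: [-1  1  1  1 -1]
RREF → pivots at {X1,X3,X4} ⇒ r = 3

3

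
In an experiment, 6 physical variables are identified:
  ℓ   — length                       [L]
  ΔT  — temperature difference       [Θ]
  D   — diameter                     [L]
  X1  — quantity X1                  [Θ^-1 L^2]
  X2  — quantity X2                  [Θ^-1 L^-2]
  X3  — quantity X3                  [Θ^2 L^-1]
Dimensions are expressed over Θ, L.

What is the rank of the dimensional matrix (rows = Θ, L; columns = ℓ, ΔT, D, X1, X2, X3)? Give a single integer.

2

Write exponents as rows Θ,L / cols ℓ,ΔT,D,X1,X2,X3:
  Θ: [ 0  1  0 -1 -1  2]
  L: [ 1  0  1  2 -2 -1]
Row reduction gives pivot columns ℓ,ΔT; rank = 2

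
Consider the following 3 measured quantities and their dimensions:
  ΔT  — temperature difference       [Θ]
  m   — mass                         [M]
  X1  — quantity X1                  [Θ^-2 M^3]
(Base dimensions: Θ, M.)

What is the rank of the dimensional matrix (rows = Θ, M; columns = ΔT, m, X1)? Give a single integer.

Dimensional matrix (Θ×M by ΔT×m×X1):
  Θ: [ 1  0 -2]
  M: [ 0  1  3]
Row reduction gives pivot columns ΔT,m; rank = 2

2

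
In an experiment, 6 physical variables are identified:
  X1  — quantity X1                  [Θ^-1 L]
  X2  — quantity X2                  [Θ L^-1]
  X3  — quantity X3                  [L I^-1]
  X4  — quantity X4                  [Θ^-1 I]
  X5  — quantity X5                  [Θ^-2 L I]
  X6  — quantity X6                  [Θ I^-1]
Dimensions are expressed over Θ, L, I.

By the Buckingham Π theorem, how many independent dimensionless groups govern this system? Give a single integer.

Dimensional matrix (Θ×L×I by X1×X2×X3×X4×X5×X6):
  Θ: [-1  1  0 -1 -2  1]
  L: [ 1 -1  1  0  1  0]
  I: [ 0  0 -1  1  1 -1]
RREF → pivots at {X1,X3} ⇒ r = 2
n=6, r=2 ⇒ 4 dimensionless groups

4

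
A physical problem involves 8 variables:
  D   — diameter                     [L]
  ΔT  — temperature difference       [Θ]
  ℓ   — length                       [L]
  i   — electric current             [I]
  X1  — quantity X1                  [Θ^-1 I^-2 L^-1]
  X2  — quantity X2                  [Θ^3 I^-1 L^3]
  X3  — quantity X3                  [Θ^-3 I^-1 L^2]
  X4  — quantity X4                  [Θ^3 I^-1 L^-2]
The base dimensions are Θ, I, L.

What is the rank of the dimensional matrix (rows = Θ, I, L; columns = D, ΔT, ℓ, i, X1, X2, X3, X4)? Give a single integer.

Dimensional matrix (Θ×I×L by D×ΔT×ℓ×i×X1×X2×X3×X4):
  Θ: [ 0  1  0  0 -1  3 -3  3]
  I: [ 0  0  0  1 -2 -1 -1 -1]
  L: [ 1  0  1  0 -1  3  2 -2]
Row reduction gives pivot columns D,ΔT,i; rank = 3

3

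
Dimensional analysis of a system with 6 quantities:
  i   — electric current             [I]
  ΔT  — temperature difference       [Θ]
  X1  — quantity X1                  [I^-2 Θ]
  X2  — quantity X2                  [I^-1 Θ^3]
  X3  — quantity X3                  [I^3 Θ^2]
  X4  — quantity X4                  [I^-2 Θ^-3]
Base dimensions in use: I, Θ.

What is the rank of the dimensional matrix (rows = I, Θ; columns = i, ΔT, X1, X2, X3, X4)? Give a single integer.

2

Dimensional matrix (I×Θ by i×ΔT×X1×X2×X3×X4):
  I: [ 1  0 -2 -1  3 -2]
  Θ: [ 0  1  1  3  2 -3]
Echelon form has 2 nonzero rows (pivots: i,ΔT)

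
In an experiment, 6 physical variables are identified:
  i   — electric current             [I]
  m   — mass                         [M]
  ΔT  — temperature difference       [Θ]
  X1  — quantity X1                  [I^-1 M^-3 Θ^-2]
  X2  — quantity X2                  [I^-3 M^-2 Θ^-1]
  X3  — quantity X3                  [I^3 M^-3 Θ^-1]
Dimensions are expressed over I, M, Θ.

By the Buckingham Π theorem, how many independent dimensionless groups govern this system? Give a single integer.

Write exponents as rows I,M,Θ / cols i,m,ΔT,X1,X2,X3:
  I: [ 1  0  0 -1 -3  3]
  M: [ 0  1  0 -3 -2 -3]
  Θ: [ 0  0  1 -2 -1 -1]
Echelon form has 3 nonzero rows (pivots: i,m,ΔT)
6 vars − rank 3 = 3 Π groups

3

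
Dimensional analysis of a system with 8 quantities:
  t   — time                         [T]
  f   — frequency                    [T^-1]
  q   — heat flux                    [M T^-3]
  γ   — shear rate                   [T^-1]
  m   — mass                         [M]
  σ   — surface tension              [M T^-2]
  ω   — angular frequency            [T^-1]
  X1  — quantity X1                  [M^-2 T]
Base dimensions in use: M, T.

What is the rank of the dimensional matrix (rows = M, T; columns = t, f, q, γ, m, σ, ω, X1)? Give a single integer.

2

Dimensional matrix (M×T by t×f×q×γ×m×σ×ω×X1):
  M: [ 0  0  1  0  1  1  0 -2]
  T: [ 1 -1 -3 -1  0 -2 -1  1]
Row reduction gives pivot columns t,q; rank = 2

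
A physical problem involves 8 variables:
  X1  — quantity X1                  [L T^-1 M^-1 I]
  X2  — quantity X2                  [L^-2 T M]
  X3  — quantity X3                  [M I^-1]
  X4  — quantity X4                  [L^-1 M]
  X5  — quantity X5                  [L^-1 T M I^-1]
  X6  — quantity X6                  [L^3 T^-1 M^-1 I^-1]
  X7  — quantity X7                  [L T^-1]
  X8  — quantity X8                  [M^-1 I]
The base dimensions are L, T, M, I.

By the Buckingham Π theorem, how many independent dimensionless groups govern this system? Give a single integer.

Exponent matrix [L,T,M,I] × [X1,X2,X3,X4,X5,X6,X7,X8]:
  L: [ 1 -2  0 -1 -1  3  1  0]
  T: [-1  1  0  0  1 -1 -1  0]
  M: [-1  1  1  1  1 -1  0 -1]
  I: [ 1  0 -1  0 -1 -1  0  1]
Echelon form has 3 nonzero rows (pivots: X1,X2,X3)
8 vars − rank 3 = 5 Π groups

5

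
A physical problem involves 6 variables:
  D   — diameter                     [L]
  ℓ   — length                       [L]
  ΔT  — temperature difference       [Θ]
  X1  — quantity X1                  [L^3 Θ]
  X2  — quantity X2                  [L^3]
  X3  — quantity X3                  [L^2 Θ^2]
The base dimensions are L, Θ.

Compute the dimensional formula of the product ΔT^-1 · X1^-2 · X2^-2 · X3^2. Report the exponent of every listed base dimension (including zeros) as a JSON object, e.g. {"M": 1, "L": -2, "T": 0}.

Exponent matrix [L,Θ] × [D,ℓ,ΔT,X1,X2,X3]:
  L: [ 1  1  0  3  3  2]
  Θ: [ 0  0  1  1  0  2]
  [L]: (-1)·0+(-2)·3+(-2)·3+(2)·2 = -8
  [Θ]: (-1)·1+(-2)·1+(-2)·0+(2)·2 = 1
⇒ L^-8 Θ

{"L": -8, "Θ": 1}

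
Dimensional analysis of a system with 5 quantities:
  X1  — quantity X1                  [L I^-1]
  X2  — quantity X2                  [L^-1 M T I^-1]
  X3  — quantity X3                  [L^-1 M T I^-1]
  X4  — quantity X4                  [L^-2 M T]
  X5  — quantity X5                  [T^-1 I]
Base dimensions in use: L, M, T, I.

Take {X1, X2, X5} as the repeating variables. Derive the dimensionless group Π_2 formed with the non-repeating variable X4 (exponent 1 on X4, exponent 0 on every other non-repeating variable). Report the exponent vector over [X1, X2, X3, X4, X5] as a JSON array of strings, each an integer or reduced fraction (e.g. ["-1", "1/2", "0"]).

["1", "-1", "0", "1", "0"]

Exponent matrix [L,M,T,I] × [X1,X2,X3,X4,X5]:
  L: [ 1 -1 -1 -2  0]
  M: [ 0  1  1  1  0]
  T: [ 0  1  1  1 -1]
  I: [-1 -1 -1  0  1]
RREF → pivots at {X1,X2,X5} ⇒ r = 3
Repeat: X1,X2,X5; free: X3,X4
RREF:
  r0: [   1    0    0   -1    0]
  r1: [   0    1    1    1    0]
  r2: [   0    0    0    0    1]
  r3: [   0    0    0    0    0]
Fix exponent of X4 at 1, X3 at 0; solve each RREF row for its pivot's exponent:
  r0: exp(X1) + (-1)·1 = 0 ⇒ exp(X1) = 1
  r1: exp(X2) + (1)·1 = 0 ⇒ exp(X2) = -1
  r2: exp(X5) + (0)·1 = 0 ⇒ exp(X5) = 0
Π_2 = X1 · X2^-1 · X4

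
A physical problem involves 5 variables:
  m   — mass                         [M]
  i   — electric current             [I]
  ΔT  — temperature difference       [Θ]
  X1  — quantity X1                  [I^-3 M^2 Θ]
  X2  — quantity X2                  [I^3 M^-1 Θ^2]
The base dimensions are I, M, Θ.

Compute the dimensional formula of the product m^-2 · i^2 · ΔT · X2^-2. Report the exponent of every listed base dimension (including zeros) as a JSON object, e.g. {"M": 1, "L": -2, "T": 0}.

Dimensional matrix (I×M×Θ by m×i×ΔT×X1×X2):
  I: [ 0  1  0 -3  3]
  M: [ 1  0  0  2 -1]
  Θ: [ 0  0  1  1  2]
  [I]: (-2)·0+(2)·1+(1)·0+(-2)·3 = -4
  [M]: (-2)·1+(2)·0+(1)·0+(-2)·-1 = 0
  [Θ]: (-2)·0+(2)·0+(1)·1+(-2)·2 = -3
⇒ I^-4 Θ^-3

{"I": -4, "M": 0, "Θ": -3}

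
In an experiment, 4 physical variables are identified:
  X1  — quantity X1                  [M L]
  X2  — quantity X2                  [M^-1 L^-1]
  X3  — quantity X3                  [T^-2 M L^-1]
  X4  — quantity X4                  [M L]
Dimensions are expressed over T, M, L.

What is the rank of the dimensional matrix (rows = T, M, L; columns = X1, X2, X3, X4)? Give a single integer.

2

Exponent matrix [T,M,L] × [X1,X2,X3,X4]:
  T: [ 0  0 -2  0]
  M: [ 1 -1  1  1]
  L: [ 1 -1 -1  1]
Echelon form has 2 nonzero rows (pivots: X1,X3)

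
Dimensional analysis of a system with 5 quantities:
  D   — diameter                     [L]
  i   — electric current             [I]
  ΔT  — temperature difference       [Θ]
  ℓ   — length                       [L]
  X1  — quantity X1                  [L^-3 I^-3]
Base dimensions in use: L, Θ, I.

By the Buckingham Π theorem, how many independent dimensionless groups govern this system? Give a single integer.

2

Exponent matrix [L,Θ,I] × [D,i,ΔT,ℓ,X1]:
  L: [ 1  0  0  1 -3]
  Θ: [ 0  0  1  0  0]
  I: [ 0  1  0  0 -3]
RREF → pivots at {D,i,ΔT} ⇒ r = 3
5 vars − rank 3 = 2 Π groups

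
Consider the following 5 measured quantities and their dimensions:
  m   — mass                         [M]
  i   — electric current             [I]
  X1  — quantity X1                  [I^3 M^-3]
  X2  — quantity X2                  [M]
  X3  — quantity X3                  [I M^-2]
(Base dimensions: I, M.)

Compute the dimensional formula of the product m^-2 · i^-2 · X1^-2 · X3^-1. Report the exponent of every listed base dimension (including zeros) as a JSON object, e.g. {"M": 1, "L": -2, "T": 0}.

Write exponents as rows I,M / cols m,i,X1,X2,X3:
  I: [ 0  1  3  0  1]
  M: [ 1  0 -3  1 -2]
  [I]: (-2)·0+(-2)·1+(-2)·3+(-1)·1 = -9
  [M]: (-2)·1+(-2)·0+(-2)·-3+(-1)·-2 = 6
⇒ I^-9 M^6

{"I": -9, "M": 6}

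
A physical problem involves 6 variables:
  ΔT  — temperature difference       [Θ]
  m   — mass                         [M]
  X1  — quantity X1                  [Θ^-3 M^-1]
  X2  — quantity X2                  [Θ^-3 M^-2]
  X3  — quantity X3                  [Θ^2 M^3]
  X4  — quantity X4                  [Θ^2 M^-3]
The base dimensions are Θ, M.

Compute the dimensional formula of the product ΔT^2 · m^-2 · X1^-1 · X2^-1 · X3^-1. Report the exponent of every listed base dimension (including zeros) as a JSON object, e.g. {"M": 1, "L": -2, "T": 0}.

{"Θ": 6, "M": -2}

Exponent matrix [Θ,M] × [ΔT,m,X1,X2,X3,X4]:
  Θ: [ 1  0 -3 -3  2  2]
  M: [ 0  1 -1 -2  3 -3]
  [Θ]: (2)·1+(-2)·0+(-1)·-3+(-1)·-3+(-1)·2 = 6
  [M]: (2)·0+(-2)·1+(-1)·-1+(-1)·-2+(-1)·3 = -2
⇒ Θ^6 M^-2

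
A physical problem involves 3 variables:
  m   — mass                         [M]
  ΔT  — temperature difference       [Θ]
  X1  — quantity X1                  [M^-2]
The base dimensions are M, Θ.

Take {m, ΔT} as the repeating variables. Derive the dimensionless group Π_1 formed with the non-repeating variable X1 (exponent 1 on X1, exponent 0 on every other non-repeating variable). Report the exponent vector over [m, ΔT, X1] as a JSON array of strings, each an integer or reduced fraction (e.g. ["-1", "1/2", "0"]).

Dimensional matrix (M×Θ by m×ΔT×X1):
  M: [ 1  0 -2]
  Θ: [ 0  1  0]
Row reduction gives pivot columns m,ΔT; rank = 2
Pivot set = {m,ΔT}, free = {X1}
RREF:
  r0: [   1    0   -2]
  r1: [   0    1    0]
Fix exponent of X1 at 1; solve each RREF row for its pivot's exponent:
  r0: exp(m) + (-2)·1 = 0 ⇒ exp(m) = 2
  r1: exp(ΔT) + (0)·1 = 0 ⇒ exp(ΔT) = 0
Π_1 = m^2 · X1

["2", "0", "1"]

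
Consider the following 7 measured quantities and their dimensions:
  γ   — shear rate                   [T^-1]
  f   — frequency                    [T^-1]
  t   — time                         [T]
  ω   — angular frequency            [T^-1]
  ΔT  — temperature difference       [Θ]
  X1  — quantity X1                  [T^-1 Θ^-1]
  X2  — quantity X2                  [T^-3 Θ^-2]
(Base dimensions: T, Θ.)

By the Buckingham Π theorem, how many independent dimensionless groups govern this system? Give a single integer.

Exponent matrix [T,Θ] × [γ,f,t,ω,ΔT,X1,X2]:
  T: [-1 -1  1 -1  0 -1 -3]
  Θ: [ 0  0  0  0  1 -1 -2]
Echelon form has 2 nonzero rows (pivots: γ,ΔT)
n=7, r=2 ⇒ 5 dimensionless groups

5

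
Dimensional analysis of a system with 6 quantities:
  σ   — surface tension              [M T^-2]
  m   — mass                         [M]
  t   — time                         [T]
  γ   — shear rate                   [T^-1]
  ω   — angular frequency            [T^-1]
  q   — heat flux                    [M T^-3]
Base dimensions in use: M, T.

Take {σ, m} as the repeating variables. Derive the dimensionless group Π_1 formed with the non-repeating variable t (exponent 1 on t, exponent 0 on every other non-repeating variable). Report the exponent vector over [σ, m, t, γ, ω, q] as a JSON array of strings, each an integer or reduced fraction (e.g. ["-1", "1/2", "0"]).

Dimensional matrix (M×T by σ×m×t×γ×ω×q):
  M: [ 1  1  0  0  0  1]
  T: [-2  0  1 -1 -1 -3]
Row reduction gives pivot columns σ,m; rank = 2
Pivot set = {σ,m}, free = {t,γ,ω,q}
RREF:
  r0: [   1    0 -1/2  1/2  1/2  3/2]
  r1: [   0    1  1/2 -1/2 -1/2 -1/2]
Fix exponent of t at 1, γ at 0, ω at 0, q at 0; solve each RREF row for its pivot's exponent:
  r0: exp(σ) + (-1/2)·1 = 0 ⇒ exp(σ) = 1/2
  r1: exp(m) + (1/2)·1 = 0 ⇒ exp(m) = -1/2
Π_1 = σ^(1/2) · m^(-1/2) · t

["1/2", "-1/2", "1", "0", "0", "0"]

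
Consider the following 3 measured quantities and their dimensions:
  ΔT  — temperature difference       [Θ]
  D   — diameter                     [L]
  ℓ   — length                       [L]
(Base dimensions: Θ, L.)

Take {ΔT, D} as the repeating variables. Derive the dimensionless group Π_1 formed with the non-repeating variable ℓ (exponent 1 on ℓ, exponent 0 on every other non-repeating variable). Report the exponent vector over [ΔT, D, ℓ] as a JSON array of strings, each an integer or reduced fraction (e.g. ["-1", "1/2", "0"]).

["0", "-1", "1"]

Dimensional matrix (Θ×L by ΔT×D×ℓ):
  Θ: [ 1  0  0]
  L: [ 0  1  1]
Echelon form has 2 nonzero rows (pivots: ΔT,D)
Pivot set = {ΔT,D}, free = {ℓ}
RREF:
  r0: [   1    0    0]
  r1: [   0    1    1]
Fix exponent of ℓ at 1; solve each RREF row for its pivot's exponent:
  r0: exp(ΔT) + (0)·1 = 0 ⇒ exp(ΔT) = 0
  r1: exp(D) + (1)·1 = 0 ⇒ exp(D) = -1
Π_1 = D^-1 · ℓ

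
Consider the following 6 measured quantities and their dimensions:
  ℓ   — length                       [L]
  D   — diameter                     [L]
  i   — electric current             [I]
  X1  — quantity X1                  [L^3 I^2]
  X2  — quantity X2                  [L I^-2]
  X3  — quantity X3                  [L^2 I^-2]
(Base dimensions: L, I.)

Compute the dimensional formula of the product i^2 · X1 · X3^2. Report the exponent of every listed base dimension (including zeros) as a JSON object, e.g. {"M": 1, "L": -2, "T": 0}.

Exponent matrix [L,I] × [ℓ,D,i,X1,X2,X3]:
  L: [ 1  1  0  3  1  2]
  I: [ 0  0  1  2 -2 -2]
  [L]: (2)·0+(1)·3+(2)·2 = 7
  [I]: (2)·1+(1)·2+(2)·-2 = 0
⇒ L^7

{"L": 7, "I": 0}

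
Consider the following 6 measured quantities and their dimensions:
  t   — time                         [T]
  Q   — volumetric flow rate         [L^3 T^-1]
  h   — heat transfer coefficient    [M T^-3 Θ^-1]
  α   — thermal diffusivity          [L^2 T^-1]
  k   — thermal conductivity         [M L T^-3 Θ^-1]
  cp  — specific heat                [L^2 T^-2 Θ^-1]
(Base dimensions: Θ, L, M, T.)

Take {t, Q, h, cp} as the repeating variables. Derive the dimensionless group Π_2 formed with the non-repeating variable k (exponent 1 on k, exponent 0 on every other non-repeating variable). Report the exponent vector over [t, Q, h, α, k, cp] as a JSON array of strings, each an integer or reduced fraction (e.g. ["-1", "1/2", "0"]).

Dimensional matrix (Θ×L×M×T by t×Q×h×α×k×cp):
  Θ: [ 0  0 -1  0 -1 -1]
  L: [ 0  3  0  2  1  2]
  M: [ 0  0  1  0  1  0]
  T: [ 1 -1 -3 -1 -3 -2]
Row reduction gives pivot columns t,Q,h,cp; rank = 4
Repeat: t,Q,h,cp; free: α,k
RREF:
  r0: [   1    0    0 -1/3  1/3    0]
  r1: [   0    1    0  2/3  1/3    0]
  r2: [   0    0    1    0    1    0]
  r3: [   0    0    0    0    0    1]
Fix exponent of k at 1, α at 0; solve each RREF row for its pivot's exponent:
  r0: exp(t) + (1/3)·1 = 0 ⇒ exp(t) = -1/3
  r1: exp(Q) + (1/3)·1 = 0 ⇒ exp(Q) = -1/3
  r2: exp(h) + (1)·1 = 0 ⇒ exp(h) = -1
  r3: exp(cp) + (0)·1 = 0 ⇒ exp(cp) = 0
Π_2 = t^(-1/3) · Q^(-1/3) · h^-1 · k

["-1/3", "-1/3", "-1", "0", "1", "0"]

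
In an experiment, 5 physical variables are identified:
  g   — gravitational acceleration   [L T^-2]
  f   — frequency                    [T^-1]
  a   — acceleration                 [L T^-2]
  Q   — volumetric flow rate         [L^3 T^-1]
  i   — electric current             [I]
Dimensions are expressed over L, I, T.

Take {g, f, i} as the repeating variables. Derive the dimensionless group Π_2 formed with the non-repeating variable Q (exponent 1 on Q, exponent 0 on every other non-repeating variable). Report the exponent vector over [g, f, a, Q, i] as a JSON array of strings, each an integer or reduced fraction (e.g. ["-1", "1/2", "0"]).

Dimensional matrix (L×I×T by g×f×a×Q×i):
  L: [ 1  0  1  3  0]
  I: [ 0  0  0  0  1]
  T: [-2 -1 -2 -1  0]
RREF → pivots at {g,f,i} ⇒ r = 3
Pivot set = {g,f,i}, free = {a,Q}
RREF:
  r0: [   1    0    1    3    0]
  r1: [   0    1    0   -5    0]
  r2: [   0    0    0    0    1]
Fix exponent of Q at 1, a at 0; solve each RREF row for its pivot's exponent:
  r0: exp(g) + (3)·1 = 0 ⇒ exp(g) = -3
  r1: exp(f) + (-5)·1 = 0 ⇒ exp(f) = 5
  r2: exp(i) + (0)·1 = 0 ⇒ exp(i) = 0
Π_2 = g^-3 · f^5 · Q

["-3", "5", "0", "1", "0"]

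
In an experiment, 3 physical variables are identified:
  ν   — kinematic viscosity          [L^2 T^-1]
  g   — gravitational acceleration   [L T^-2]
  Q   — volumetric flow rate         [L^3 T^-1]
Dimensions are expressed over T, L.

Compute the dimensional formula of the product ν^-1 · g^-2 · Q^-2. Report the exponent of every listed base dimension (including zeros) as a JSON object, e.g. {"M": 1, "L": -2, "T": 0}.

Exponent matrix [T,L] × [ν,g,Q]:
  T: [-1 -2 -1]
  L: [ 2  1  3]
  [T]: (-1)·-1+(-2)·-2+(-2)·-1 = 7
  [L]: (-1)·2+(-2)·1+(-2)·3 = -10
⇒ T^7 L^-10

{"T": 7, "L": -10}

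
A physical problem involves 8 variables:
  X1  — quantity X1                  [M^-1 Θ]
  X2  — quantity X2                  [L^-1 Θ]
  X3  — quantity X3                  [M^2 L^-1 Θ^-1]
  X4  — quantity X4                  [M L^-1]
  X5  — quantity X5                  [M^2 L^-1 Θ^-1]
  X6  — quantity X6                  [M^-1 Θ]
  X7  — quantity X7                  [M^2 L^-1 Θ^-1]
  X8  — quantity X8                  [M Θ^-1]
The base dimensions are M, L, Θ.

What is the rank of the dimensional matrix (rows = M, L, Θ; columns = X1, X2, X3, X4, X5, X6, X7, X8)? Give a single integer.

2

Exponent matrix [M,L,Θ] × [X1,X2,X3,X4,X5,X6,X7,X8]:
  M: [-1  0  2  1  2 -1  2  1]
  L: [ 0 -1 -1 -1 -1  0 -1  0]
  Θ: [ 1  1 -1  0 -1  1 -1 -1]
RREF → pivots at {X1,X2} ⇒ r = 2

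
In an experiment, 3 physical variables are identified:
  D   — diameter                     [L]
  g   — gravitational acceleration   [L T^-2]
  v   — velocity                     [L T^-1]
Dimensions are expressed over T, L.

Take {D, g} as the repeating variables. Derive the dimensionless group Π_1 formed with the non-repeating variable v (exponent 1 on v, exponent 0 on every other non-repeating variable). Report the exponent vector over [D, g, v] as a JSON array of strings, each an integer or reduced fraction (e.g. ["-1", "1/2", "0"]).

["-1/2", "-1/2", "1"]

Exponent matrix [T,L] × [D,g,v]:
  T: [ 0 -2 -1]
  L: [ 1  1  1]
Row reduction gives pivot columns D,g; rank = 2
Repeat: D,g; free: v
RREF:
  r0: [   1    0  1/2]
  r1: [   0    1  1/2]
Fix exponent of v at 1; solve each RREF row for its pivot's exponent:
  r0: exp(D) + (1/2)·1 = 0 ⇒ exp(D) = -1/2
  r1: exp(g) + (1/2)·1 = 0 ⇒ exp(g) = -1/2
Π_1 = D^(-1/2) · g^(-1/2) · v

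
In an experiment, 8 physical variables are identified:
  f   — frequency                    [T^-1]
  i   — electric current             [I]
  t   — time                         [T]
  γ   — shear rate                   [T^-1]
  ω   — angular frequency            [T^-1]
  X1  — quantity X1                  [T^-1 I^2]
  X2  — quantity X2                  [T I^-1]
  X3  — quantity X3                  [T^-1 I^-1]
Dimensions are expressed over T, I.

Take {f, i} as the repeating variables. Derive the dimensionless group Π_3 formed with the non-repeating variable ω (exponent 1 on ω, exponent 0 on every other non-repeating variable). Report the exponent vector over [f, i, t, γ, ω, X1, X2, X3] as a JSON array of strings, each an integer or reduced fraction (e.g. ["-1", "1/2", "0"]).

["-1", "0", "0", "0", "1", "0", "0", "0"]

Dimensional matrix (T×I by f×i×t×γ×ω×X1×X2×X3):
  T: [-1  0  1 -1 -1 -1  1 -1]
  I: [ 0  1  0  0  0  2 -1 -1]
Row reduction gives pivot columns f,i; rank = 2
Repeat: f,i; free: t,γ,ω,X1,X2,X3
RREF:
  r0: [   1    0   -1    1    1    1   -1    1]
  r1: [   0    1    0    0    0    2   -1   -1]
Fix exponent of ω at 1, t at 0, γ at 0, X1 at 0, X2 at 0, X3 at 0; solve each RREF row for its pivot's exponent:
  r0: exp(f) + (1)·1 = 0 ⇒ exp(f) = -1
  r1: exp(i) + (0)·1 = 0 ⇒ exp(i) = 0
Π_3 = f^-1 · ω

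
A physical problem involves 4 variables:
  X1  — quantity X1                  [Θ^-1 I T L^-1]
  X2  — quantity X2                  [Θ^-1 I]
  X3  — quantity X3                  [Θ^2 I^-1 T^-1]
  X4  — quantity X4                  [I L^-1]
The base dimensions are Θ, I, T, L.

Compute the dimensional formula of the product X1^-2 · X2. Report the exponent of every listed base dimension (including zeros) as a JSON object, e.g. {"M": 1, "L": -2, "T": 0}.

{"Θ": 1, "I": -1, "T": -2, "L": 2}

Write exponents as rows Θ,I,T,L / cols X1,X2,X3,X4:
  Θ: [-1 -1  2  0]
  I: [ 1  1 -1  1]
  T: [ 1  0 -1  0]
  L: [-1  0  0 -1]
  [Θ]: (-2)·-1+(1)·-1 = 1
  [I]: (-2)·1+(1)·1 = -1
  [T]: (-2)·1+(1)·0 = -2
  [L]: (-2)·-1+(1)·0 = 2
⇒ Θ I^-1 T^-2 L^2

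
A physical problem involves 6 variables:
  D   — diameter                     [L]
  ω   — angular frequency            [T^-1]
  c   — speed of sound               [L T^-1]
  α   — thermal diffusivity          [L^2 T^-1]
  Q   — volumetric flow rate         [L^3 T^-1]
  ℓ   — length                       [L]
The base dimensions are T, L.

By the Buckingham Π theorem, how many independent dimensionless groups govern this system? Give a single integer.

Dimensional matrix (T×L by D×ω×c×α×Q×ℓ):
  T: [ 0 -1 -1 -1 -1  0]
  L: [ 1  0  1  2  3  1]
Row reduction gives pivot columns D,ω; rank = 2
Π count = n − r = 6 − 2 = 4

4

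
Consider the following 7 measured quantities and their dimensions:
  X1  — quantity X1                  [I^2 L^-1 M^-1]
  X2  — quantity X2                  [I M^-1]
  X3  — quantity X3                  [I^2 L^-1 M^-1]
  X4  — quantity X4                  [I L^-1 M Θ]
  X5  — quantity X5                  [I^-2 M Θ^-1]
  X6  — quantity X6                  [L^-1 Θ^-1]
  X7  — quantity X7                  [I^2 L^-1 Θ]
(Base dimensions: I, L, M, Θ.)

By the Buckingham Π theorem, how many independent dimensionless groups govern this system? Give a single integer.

Write exponents as rows I,L,M,Θ / cols X1,X2,X3,X4,X5,X6,X7:
  I: [ 2  1  2  1 -2  0  2]
  L: [-1  0 -1 -1  0 -1 -1]
  M: [-1 -1 -1  1  1  0  0]
  Θ: [ 0  0  0  1 -1 -1  1]
RREF → pivots at {X1,X2,X4} ⇒ r = 3
Π count = n − r = 7 − 3 = 4

4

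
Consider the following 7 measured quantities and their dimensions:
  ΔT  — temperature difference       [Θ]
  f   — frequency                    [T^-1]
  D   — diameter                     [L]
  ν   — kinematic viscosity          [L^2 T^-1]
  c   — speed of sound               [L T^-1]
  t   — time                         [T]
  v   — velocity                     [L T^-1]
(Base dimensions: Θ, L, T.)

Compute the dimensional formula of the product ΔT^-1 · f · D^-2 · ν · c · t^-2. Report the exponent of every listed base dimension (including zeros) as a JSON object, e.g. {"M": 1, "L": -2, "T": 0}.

Write exponents as rows Θ,L,T / cols ΔT,f,D,ν,c,t,v:
  Θ: [ 1  0  0  0  0  0  0]
  L: [ 0  0  1  2  1  0  1]
  T: [ 0 -1  0 -1 -1  1 -1]
  [Θ]: (-1)·1+(1)·0+(-2)·0+(1)·0+(1)·0+(-2)·0 = -1
  [L]: (-1)·0+(1)·0+(-2)·1+(1)·2+(1)·1+(-2)·0 = 1
  [T]: (-1)·0+(1)·-1+(-2)·0+(1)·-1+(1)·-1+(-2)·1 = -5
⇒ Θ^-1 L T^-5

{"Θ": -1, "L": 1, "T": -5}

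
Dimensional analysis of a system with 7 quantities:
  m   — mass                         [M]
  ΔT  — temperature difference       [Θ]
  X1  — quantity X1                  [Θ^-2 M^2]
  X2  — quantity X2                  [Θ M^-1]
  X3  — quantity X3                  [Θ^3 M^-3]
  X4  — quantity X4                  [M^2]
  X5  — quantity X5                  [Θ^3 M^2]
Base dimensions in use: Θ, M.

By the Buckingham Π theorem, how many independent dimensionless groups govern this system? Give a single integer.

Exponent matrix [Θ,M] × [m,ΔT,X1,X2,X3,X4,X5]:
  Θ: [ 0  1 -2  1  3  0  3]
  M: [ 1  0  2 -1 -3  2  2]
RREF → pivots at {m,ΔT} ⇒ r = 2
Π count = n − r = 7 − 2 = 5

5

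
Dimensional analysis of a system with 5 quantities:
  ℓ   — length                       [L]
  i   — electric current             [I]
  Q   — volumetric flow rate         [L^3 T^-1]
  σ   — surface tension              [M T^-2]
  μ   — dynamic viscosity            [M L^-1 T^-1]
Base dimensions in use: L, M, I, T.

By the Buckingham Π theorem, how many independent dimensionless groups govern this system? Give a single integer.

Write exponents as rows L,M,I,T / cols ℓ,i,Q,σ,μ:
  L: [ 1  0  3  0 -1]
  M: [ 0  0  0  1  1]
  I: [ 0  1  0  0  0]
  T: [ 0  0 -1 -2 -1]
RREF → pivots at {ℓ,i,Q,σ} ⇒ r = 4
Π count = n − r = 5 − 4 = 1

1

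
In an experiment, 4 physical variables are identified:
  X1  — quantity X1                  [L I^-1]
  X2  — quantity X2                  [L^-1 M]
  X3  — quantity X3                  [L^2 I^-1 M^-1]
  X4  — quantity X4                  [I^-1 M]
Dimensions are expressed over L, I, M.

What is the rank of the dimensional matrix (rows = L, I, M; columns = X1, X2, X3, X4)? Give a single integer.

Write exponents as rows L,I,M / cols X1,X2,X3,X4:
  L: [ 1 -1  2  0]
  I: [-1  0 -1 -1]
  M: [ 0  1 -1  1]
Row reduction gives pivot columns X1,X2; rank = 2

2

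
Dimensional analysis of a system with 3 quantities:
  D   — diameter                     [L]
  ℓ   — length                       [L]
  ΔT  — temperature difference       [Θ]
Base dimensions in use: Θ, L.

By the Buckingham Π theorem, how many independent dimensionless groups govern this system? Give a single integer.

1

Dimensional matrix (Θ×L by D×ℓ×ΔT):
  Θ: [ 0  0  1]
  L: [ 1  1  0]
Row reduction gives pivot columns D,ΔT; rank = 2
Π count = n − r = 3 − 2 = 1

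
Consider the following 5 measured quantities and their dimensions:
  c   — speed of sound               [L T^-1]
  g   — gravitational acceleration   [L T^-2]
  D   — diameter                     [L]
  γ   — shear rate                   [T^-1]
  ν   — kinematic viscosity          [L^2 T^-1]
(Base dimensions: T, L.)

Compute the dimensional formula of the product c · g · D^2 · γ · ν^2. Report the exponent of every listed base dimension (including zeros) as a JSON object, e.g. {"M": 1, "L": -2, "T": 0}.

Exponent matrix [T,L] × [c,g,D,γ,ν]:
  T: [-1 -2  0 -1 -1]
  L: [ 1  1  1  0  2]
  [T]: (1)·-1+(1)·-2+(2)·0+(1)·-1+(2)·-1 = -6
  [L]: (1)·1+(1)·1+(2)·1+(1)·0+(2)·2 = 8
⇒ T^-6 L^8

{"T": -6, "L": 8}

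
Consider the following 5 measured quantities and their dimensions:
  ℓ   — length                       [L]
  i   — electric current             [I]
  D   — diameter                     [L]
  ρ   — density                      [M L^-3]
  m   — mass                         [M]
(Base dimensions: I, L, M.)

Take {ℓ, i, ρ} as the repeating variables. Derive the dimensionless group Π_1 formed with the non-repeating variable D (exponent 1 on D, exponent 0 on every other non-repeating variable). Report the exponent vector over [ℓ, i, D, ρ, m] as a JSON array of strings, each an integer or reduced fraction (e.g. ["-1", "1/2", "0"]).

Exponent matrix [I,L,M] × [ℓ,i,D,ρ,m]:
  I: [ 0  1  0  0  0]
  L: [ 1  0  1 -3  0]
  M: [ 0  0  0  1  1]
RREF → pivots at {ℓ,i,ρ} ⇒ r = 3
Pivot set = {ℓ,i,ρ}, free = {D,m}
RREF:
  r0: [   1    0    1    0    3]
  r1: [   0    1    0    0    0]
  r2: [   0    0    0    1    1]
Fix exponent of D at 1, m at 0; solve each RREF row for its pivot's exponent:
  r0: exp(ℓ) + (1)·1 = 0 ⇒ exp(ℓ) = -1
  r1: exp(i) + (0)·1 = 0 ⇒ exp(i) = 0
  r2: exp(ρ) + (0)·1 = 0 ⇒ exp(ρ) = 0
Π_1 = ℓ^-1 · D

["-1", "0", "1", "0", "0"]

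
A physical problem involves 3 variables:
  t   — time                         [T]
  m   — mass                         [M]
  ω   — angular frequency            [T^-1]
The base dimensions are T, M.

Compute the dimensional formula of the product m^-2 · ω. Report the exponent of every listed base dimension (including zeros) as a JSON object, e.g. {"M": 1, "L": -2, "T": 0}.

{"T": -1, "M": -2}

Dimensional matrix (T×M by t×m×ω):
  T: [ 1  0 -1]
  M: [ 0  1  0]
  [T]: (-2)·0+(1)·-1 = -1
  [M]: (-2)·1+(1)·0 = -2
⇒ T^-1 M^-2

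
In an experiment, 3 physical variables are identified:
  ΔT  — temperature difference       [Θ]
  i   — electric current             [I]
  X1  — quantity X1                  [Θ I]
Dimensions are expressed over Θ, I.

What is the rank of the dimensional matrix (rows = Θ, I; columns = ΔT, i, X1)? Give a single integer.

2

Dimensional matrix (Θ×I by ΔT×i×X1):
  Θ: [ 1  0  1]
  I: [ 0  1  1]
RREF → pivots at {ΔT,i} ⇒ r = 2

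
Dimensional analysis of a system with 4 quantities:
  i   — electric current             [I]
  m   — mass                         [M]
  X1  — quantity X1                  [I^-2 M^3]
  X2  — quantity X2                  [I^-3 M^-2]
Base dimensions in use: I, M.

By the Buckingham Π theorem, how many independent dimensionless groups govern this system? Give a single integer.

Exponent matrix [I,M] × [i,m,X1,X2]:
  I: [ 1  0 -2 -3]
  M: [ 0  1  3 -2]
Echelon form has 2 nonzero rows (pivots: i,m)
n=4, r=2 ⇒ 2 dimensionless groups

2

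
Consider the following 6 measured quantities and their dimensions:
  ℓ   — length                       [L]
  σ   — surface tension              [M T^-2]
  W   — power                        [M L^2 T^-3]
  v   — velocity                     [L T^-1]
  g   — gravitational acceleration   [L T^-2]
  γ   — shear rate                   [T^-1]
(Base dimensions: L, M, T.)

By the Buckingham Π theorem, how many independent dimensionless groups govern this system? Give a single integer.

Dimensional matrix (L×M×T by ℓ×σ×W×v×g×γ):
  L: [ 1  0  2  1  1  0]
  M: [ 0  1  1  0  0  0]
  T: [ 0 -2 -3 -1 -2 -1]
Echelon form has 3 nonzero rows (pivots: ℓ,σ,W)
6 vars − rank 3 = 3 Π groups

3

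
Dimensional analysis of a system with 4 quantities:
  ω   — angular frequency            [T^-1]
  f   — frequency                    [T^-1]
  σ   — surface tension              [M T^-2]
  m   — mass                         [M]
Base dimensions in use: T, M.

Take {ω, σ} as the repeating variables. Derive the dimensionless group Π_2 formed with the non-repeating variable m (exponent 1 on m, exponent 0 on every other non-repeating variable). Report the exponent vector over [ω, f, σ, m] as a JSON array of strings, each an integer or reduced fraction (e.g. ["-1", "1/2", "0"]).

Exponent matrix [T,M] × [ω,f,σ,m]:
  T: [-1 -1 -2  0]
  M: [ 0  0  1  1]
Row reduction gives pivot columns ω,σ; rank = 2
Repeat: ω,σ; free: f,m
RREF:
  r0: [   1    1    0   -2]
  r1: [   0    0    1    1]
Fix exponent of m at 1, f at 0; solve each RREF row for its pivot's exponent:
  r0: exp(ω) + (-2)·1 = 0 ⇒ exp(ω) = 2
  r1: exp(σ) + (1)·1 = 0 ⇒ exp(σ) = -1
Π_2 = ω^2 · σ^-1 · m

["2", "0", "-1", "1"]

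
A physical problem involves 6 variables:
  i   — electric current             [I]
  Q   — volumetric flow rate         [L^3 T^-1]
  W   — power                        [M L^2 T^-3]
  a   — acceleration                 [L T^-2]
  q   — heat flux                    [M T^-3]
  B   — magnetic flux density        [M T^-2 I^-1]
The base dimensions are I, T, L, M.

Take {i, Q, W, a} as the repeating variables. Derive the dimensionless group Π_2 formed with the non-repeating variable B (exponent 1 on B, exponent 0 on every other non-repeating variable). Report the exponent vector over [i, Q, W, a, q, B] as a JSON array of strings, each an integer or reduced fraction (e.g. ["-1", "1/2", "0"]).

Write exponents as rows I,T,L,M / cols i,Q,W,a,q,B:
  I: [ 1  0  0  0  0 -1]
  T: [ 0 -1 -3 -2 -3 -2]
  L: [ 0  3  2  1  0  0]
  M: [ 0  0  1  0  1  1]
Row reduction gives pivot columns i,Q,W,a; rank = 4
Repeat: i,Q,W,a; free: q,B
RREF:
  r0: [   1    0    0    0    0   -1]
  r1: [   0    1    0    0 -4/5 -3/5]
  r2: [   0    0    1    0    1    1]
  r3: [   0    0    0    1  2/5 -1/5]
Fix exponent of B at 1, q at 0; solve each RREF row for its pivot's exponent:
  r0: exp(i) + (-1)·1 = 0 ⇒ exp(i) = 1
  r1: exp(Q) + (-3/5)·1 = 0 ⇒ exp(Q) = 3/5
  r2: exp(W) + (1)·1 = 0 ⇒ exp(W) = -1
  r3: exp(a) + (-1/5)·1 = 0 ⇒ exp(a) = 1/5
Π_2 = i · Q^(3/5) · W^-1 · a^(1/5) · B

["1", "3/5", "-1", "1/5", "0", "1"]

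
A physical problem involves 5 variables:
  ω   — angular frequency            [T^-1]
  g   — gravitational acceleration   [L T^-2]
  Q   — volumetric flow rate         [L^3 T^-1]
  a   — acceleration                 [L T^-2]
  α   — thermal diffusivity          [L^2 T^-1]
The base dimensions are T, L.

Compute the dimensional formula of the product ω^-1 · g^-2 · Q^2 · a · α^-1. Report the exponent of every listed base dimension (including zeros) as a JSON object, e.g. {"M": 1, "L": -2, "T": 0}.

Dimensional matrix (T×L by ω×g×Q×a×α):
  T: [-1 -2 -1 -2 -1]
  L: [ 0  1  3  1  2]
  [T]: (-1)·-1+(-2)·-2+(2)·-1+(1)·-2+(-1)·-1 = 2
  [L]: (-1)·0+(-2)·1+(2)·3+(1)·1+(-1)·2 = 3
⇒ T^2 L^3

{"T": 2, "L": 3}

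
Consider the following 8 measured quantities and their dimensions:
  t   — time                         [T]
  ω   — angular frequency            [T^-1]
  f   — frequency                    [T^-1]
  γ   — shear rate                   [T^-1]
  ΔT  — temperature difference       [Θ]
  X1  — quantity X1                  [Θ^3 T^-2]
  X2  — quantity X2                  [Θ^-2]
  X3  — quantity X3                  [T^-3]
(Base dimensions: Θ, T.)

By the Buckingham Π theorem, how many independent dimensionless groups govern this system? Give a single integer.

Dimensional matrix (Θ×T by t×ω×f×γ×ΔT×X1×X2×X3):
  Θ: [ 0  0  0  0  1  3 -2  0]
  T: [ 1 -1 -1 -1  0 -2  0 -3]
RREF → pivots at {t,ΔT} ⇒ r = 2
n=8, r=2 ⇒ 6 dimensionless groups

6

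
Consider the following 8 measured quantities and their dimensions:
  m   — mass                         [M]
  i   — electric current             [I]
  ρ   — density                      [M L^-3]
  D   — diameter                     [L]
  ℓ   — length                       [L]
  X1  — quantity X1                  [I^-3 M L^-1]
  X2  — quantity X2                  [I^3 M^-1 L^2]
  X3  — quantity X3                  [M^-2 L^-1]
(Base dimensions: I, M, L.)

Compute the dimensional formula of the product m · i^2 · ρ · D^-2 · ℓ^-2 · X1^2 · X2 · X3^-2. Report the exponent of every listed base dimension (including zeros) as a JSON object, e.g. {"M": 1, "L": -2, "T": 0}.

{"I": -1, "M": 7, "L": -5}

Write exponents as rows I,M,L / cols m,i,ρ,D,ℓ,X1,X2,X3:
  I: [ 0  1  0  0  0 -3  3  0]
  M: [ 1  0  1  0  0  1 -1 -2]
  L: [ 0  0 -3  1  1 -1  2 -1]
  [I]: (1)·0+(2)·1+(1)·0+(-2)·0+(-2)·0+(2)·-3+(1)·3+(-2)·0 = -1
  [M]: (1)·1+(2)·0+(1)·1+(-2)·0+(-2)·0+(2)·1+(1)·-1+(-2)·-2 = 7
  [L]: (1)·0+(2)·0+(1)·-3+(-2)·1+(-2)·1+(2)·-1+(1)·2+(-2)·-1 = -5
⇒ I^-1 M^7 L^-5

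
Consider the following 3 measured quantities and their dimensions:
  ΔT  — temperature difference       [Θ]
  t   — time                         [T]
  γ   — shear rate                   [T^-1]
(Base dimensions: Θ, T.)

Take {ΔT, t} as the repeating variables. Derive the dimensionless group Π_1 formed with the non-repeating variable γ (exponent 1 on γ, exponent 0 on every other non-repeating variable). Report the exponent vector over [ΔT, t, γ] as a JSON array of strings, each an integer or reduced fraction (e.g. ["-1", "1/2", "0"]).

["0", "1", "1"]

Write exponents as rows Θ,T / cols ΔT,t,γ:
  Θ: [ 1  0  0]
  T: [ 0  1 -1]
RREF → pivots at {ΔT,t} ⇒ r = 2
Repeat: ΔT,t; free: γ
RREF:
  r0: [   1    0    0]
  r1: [   0    1   -1]
Fix exponent of γ at 1; solve each RREF row for its pivot's exponent:
  r0: exp(ΔT) + (0)·1 = 0 ⇒ exp(ΔT) = 0
  r1: exp(t) + (-1)·1 = 0 ⇒ exp(t) = 1
Π_1 = t · γ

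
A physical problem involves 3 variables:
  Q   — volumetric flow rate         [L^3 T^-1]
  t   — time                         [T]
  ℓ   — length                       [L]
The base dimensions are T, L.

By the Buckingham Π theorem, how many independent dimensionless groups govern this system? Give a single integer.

Write exponents as rows T,L / cols Q,t,ℓ:
  T: [-1  1  0]
  L: [ 3  0  1]
RREF → pivots at {Q,t} ⇒ r = 2
Π count = n − r = 3 − 2 = 1

1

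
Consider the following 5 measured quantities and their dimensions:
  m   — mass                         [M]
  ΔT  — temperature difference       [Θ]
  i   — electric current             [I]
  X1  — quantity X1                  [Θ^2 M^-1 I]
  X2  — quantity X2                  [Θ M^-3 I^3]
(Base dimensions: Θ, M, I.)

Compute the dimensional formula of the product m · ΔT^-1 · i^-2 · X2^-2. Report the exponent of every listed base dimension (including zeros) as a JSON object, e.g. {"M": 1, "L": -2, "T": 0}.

Dimensional matrix (Θ×M×I by m×ΔT×i×X1×X2):
  Θ: [ 0  1  0  2  1]
  M: [ 1  0  0 -1 -3]
  I: [ 0  0  1  1  3]
  [Θ]: (1)·0+(-1)·1+(-2)·0+(-2)·1 = -3
  [M]: (1)·1+(-1)·0+(-2)·0+(-2)·-3 = 7
  [I]: (1)·0+(-1)·0+(-2)·1+(-2)·3 = -8
⇒ Θ^-3 M^7 I^-8

{"Θ": -3, "M": 7, "I": -8}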